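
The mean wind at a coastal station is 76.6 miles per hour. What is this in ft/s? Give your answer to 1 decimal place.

112.3 ft/s

1 mph = 1.46667 ft/s, so 76.6 × 1.46667 = 112.3 ft/s.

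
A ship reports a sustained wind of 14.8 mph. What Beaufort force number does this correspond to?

Beaufort force 4

14.8 mph = 6.6 m/s, which is Beaufort 4 (moderate breeze, 5.5–7.9 m/s).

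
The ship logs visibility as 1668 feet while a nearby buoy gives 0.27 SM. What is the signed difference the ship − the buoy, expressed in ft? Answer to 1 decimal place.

the buoy: 0.27 SM = 1425.600 ft.
Difference: 1668.000 − 1425.600 = 242.4 ft.

242.4 ft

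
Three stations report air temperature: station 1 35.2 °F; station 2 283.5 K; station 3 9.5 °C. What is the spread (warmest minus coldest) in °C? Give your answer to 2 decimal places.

8.57 °C

station 1: 35.2 °F = 1.778 °C.
station 2: 283.5 K = 10.350 °C.
Spread: 10.350 − 1.778 = 8.572 °C.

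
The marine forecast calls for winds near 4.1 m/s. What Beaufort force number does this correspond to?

Beaufort force 3

4.1 m/s lies in the Beaufort 3 band (gentle breeze, 3.4–5.4 m/s).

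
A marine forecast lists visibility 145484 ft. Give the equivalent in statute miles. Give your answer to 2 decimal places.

27.55 SM

1 ft = 0.000189394 SM, so 145484 × 0.000189394 = 27.55 SM.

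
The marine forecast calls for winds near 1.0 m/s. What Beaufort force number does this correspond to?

Beaufort force 1

1.0 m/s lies in the Beaufort 1 band (light air, 0.3–1.5 m/s).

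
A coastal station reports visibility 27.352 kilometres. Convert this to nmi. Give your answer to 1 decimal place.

14.8 nmi

1 km = 0.539957 nmi, so 27.352 × 0.539957 = 14.8 nmi.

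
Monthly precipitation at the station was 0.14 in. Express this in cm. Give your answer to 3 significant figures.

1 in = 2.54 cm, so 0.14 × 2.54 = 0.356 cm.

0.356 cm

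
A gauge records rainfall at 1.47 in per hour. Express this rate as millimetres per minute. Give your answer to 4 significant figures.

1.47 in/hour × 25.4 mm/in × 0.0166667 hour/minute = 0.6223 mm/minute.

0.6223 mm/minute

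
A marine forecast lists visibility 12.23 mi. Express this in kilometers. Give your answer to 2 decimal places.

19.68 km

1 SM = 1.60934 km, so 12.23 × 1.60934 = 19.68 km.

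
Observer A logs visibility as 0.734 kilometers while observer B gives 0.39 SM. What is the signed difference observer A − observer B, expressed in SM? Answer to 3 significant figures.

0.0661 SM

observer A: 0.734 km = 0.456086 SM.
Difference: 0.456086 − 0.390000 = 0.0661 SM.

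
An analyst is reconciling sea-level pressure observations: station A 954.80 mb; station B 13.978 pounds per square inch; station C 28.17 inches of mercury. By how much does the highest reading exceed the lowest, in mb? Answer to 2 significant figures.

station B: 13.978 psi = 963.749 mb.
station C: 28.17 inHg = 953.946 mb.
Spread: 963.749 − 953.946 = 9.8 mb.

9.8 mb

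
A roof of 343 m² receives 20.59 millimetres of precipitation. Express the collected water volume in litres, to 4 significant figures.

1 mm over 1 m² is 1 L, so volume = 20.59 × 343 = 7062.37 L ≈ 7062 L.

7062 litres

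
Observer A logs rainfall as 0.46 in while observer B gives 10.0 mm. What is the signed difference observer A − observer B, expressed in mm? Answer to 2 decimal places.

1.68 mm

observer A: 0.46 in = 11.6840 mm.
Difference: 11.6840 − 10.0000 = 1.68 mm.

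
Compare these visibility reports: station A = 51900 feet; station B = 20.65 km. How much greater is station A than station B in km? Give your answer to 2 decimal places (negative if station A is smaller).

station A: 51900 ft = 15.8191 km.
Difference: 15.8191 − 20.6500 = -4.83 km.

-4.83 km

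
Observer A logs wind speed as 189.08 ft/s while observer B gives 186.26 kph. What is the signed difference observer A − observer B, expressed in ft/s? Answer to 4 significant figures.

19.33 ft/s

observer B: 186.26 km/h = 169.7470 ft/s.
Difference: 189.0800 − 169.7470 = 19.33 ft/s.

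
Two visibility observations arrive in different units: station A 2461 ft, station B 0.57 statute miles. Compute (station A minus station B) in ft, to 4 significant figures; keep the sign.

station B: 0.57 SM = 3009.600 ft.
Difference: 2461.000 − 3009.600 = -548.6 ft.

-548.6 ft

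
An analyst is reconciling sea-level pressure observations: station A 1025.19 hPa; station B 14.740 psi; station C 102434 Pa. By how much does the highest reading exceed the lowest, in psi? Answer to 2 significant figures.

station A: 1025.19 hPa = 14.8691 psi.
station C: 102434 Pa = 14.8568 psi.
Spread: 14.8691 − 14.7400 = 0.13 psi.

0.13 psi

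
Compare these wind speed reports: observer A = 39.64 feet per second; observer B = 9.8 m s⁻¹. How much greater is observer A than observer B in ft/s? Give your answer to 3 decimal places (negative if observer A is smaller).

observer B: 9.8 m/s = 32.15223 ft/s.
Difference: 39.64000 − 32.15223 = 7.488 ft/s.

7.488 ft/s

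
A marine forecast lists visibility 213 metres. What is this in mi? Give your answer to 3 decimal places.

1 m = 0.000621371 SM, so 213 × 0.000621371 = 0.132 SM.

0.132 SM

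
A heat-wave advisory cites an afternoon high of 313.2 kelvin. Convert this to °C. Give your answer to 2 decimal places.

40.05 °C

°C = 313.2 − 273.15 = 40.05 °C.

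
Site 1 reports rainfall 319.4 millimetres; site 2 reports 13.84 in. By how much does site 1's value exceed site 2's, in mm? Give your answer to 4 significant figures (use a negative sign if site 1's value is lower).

-32.14 mm

site 2: 13.84 in = 351.5360 mm.
Difference: 319.4000 − 351.5360 = -32.14 mm.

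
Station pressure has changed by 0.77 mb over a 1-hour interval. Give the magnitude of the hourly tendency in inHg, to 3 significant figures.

0.0227 inHg per hour

0.77 mb / 1 h × 0.02953 inHg/mb = 0.0227 inHg/h.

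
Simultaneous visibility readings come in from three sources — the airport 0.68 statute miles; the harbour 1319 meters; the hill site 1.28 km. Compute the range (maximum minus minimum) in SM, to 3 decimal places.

the harbour: 1319 m = 0.81959 SM.
the hill site: 1.28 km = 0.79536 SM.
Spread: 0.81959 − 0.68000 = 0.140 SM.

0.140 SM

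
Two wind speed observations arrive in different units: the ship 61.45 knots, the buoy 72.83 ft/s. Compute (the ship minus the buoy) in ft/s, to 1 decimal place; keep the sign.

30.9 ft/s

the ship: 61.45 kt = 103.716 ft/s.
Difference: 103.716 − 72.830 = 30.9 ft/s.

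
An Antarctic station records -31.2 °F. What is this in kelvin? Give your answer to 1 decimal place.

First to °C: -35.11 °C.
Then to K: 238.0 K.

238.0 K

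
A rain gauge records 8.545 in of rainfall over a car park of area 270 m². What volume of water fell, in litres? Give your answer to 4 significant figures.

58600 litres

Depth: 8.545 in × 25.4 = 217.043 mm.
1 mm over 1 m² is 1 L, so volume = 217.043 × 270 = 58601.61 L ≈ 58600 L.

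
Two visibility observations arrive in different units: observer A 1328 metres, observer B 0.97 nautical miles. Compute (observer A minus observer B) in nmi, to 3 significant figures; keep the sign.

observer A: 1328 m = 0.71706 nmi.
Difference: 0.71706 − 0.97000 = -0.253 nmi.

-0.253 nmi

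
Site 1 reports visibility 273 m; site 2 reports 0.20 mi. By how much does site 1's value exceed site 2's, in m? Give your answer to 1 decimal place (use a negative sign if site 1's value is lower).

site 2: 0.20 SM = 321.869 m.
Difference: 273.000 − 321.869 = -48.9 m.

-48.9 m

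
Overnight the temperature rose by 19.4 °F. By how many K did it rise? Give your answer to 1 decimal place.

A change of 1 °C equals a change of 1.8 °F: ΔK = 19.4 × 0.5556 = 10.8 K.

10.8 K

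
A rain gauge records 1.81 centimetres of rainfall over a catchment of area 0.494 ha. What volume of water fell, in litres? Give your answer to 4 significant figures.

Depth: 1.81 cm × 10 = 18.1 mm.
Area: 0.494 ha = 4940 m².
1 mm over 1 m² is 1 L, so volume = 18.1 × 4940 = 89414 L ≈ 89410 L.

89410 litres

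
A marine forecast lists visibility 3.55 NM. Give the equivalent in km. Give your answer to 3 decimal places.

1 nmi = 1.852 km, so 3.55 × 1.852 = 6.575 km.

6.575 km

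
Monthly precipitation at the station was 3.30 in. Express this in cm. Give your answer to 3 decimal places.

1 in = 2.54 cm, so 3.30 × 2.54 = 8.382 cm.

8.382 cm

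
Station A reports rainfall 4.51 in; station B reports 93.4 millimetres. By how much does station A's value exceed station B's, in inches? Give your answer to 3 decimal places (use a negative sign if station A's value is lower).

station B: 93.4 mm = 3.67717 in.
Difference: 4.51000 − 3.67717 = 0.833 in.

0.833 in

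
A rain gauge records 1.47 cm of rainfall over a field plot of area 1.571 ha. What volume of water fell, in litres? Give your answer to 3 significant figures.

231000 litres

Depth: 1.47 cm × 10 = 14.7 mm.
Area: 1.571 ha = 15710 m².
1 mm over 1 m² is 1 L, so volume = 14.7 × 15710 = 230937 L ≈ 231000 L.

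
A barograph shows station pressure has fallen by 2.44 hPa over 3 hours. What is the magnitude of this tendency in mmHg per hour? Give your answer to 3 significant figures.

0.610 mmHg per hour

2.44 hPa / 3 h × 0.750062 mmHg/hPa = 0.610 mmHg/h.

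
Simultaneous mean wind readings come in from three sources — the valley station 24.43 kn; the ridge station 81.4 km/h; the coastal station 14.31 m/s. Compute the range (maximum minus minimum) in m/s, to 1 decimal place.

10.0 m/s

the valley station: 24.43 kt = 12.568 m/s.
the ridge station: 81.4 km/h = 22.611 m/s.
Spread: 22.611 − 12.568 = 10.0 m/s.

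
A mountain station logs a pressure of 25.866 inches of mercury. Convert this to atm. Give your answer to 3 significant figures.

1 inHg = 0.0334211 atm, so 25.866 × 0.0334211 = 0.864 atm.

0.864 atm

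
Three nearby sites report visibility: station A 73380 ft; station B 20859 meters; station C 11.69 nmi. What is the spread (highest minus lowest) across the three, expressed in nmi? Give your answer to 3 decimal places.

station A: 73380 ft = 12.07679 nmi.
station B: 20859 m = 11.26296 nmi.
Spread: 12.07679 − 11.26296 = 0.814 nmi.

0.814 nmi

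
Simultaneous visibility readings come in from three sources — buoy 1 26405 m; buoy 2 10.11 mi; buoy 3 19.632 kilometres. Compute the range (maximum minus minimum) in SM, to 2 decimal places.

buoy 1: 26405 m = 16.4073 SM.
buoy 3: 19.632 km = 12.1988 SM.
Spread: 16.4073 − 10.1100 = 6.30 SM.

6.30 SM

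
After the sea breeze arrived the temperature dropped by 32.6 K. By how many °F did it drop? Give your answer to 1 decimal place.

58.7 °F

Converting a difference, only the 9/5 scale factor applies: Δ°F = 32.6 × 1.8 = 58.7 °F.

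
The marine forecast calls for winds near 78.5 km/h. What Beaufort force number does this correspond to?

Beaufort force 9

78.5 km/h = 21.8 m/s, which is Beaufort 9 (strong gale, 20.8–24.4 m/s).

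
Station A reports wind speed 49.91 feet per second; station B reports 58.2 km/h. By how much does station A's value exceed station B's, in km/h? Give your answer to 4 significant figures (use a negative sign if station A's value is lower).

station A: 49.91 ft/s = 54.76524 km/h.
Difference: 54.76524 − 58.20000 = -3.435 km/h.

-3.435 km/h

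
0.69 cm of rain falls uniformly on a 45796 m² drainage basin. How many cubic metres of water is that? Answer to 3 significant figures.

316 cubic metres

Depth: 0.69 cm × 10 = 6.9 mm.
1 mm over 1 m² is 1 L, so volume = 6.9 × 45796 = 315992.4 L = 316 m³.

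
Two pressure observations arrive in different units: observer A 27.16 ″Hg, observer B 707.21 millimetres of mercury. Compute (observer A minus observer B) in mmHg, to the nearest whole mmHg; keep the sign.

observer A: 27.16 inHg = 689.86 mmHg.
Difference: 689.86 − 707.21 = -17 mmHg.

-17 mmHg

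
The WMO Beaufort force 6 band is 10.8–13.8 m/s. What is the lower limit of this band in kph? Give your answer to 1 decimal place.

38.9 km/h

10.8–13.8 m/s × 3.6 = 38.9–49.7 km/h.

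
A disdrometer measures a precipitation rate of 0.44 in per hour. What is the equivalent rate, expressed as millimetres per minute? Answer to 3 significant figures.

0.44 in/hour × 25.4 mm/in × 0.0166667 hour/minute = 0.186 mm/minute.

0.186 mm/minute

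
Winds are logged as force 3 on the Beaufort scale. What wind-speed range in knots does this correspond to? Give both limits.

7 to 10 kt

Beaufort 3 (gentle breeze) spans 7–10 knots.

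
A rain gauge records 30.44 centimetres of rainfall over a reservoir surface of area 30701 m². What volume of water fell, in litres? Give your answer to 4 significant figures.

Depth: 30.44 cm × 10 = 304.4 mm.
1 mm over 1 m² is 1 L, so volume = 304.4 × 30701 = 9345384.4 L ≈ 9345000 L.

9345000 litres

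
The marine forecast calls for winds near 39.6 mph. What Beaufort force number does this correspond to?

Beaufort force 8

39.6 mph = 17.7 m/s, which is Beaufort 8 (gale, 17.2–20.7 m/s).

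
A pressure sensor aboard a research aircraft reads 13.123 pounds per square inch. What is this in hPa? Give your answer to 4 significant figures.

1 psi = 68.9476 hPa, so 13.123 × 68.9476 = 904.8 hPa.

904.8 hPa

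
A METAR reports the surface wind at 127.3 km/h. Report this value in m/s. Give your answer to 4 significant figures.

1 km/h = 0.277778 m/s, so 127.3 × 0.277778 = 35.36 m/s.

35.36 m/s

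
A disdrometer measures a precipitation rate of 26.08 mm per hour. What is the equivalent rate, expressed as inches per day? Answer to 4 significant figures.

24.64 in/day

26.08 mm/hour × 0.0393701 in/mm × 24 hour/day = 24.64 in/day.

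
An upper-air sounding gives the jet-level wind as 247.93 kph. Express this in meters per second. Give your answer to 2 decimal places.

1 km/h = 0.277778 m/s, so 247.93 × 0.277778 = 68.87 m/s.

68.87 m/s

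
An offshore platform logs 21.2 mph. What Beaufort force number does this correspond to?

21.2 mph = 9.5 m/s, which is Beaufort 5 (fresh breeze, 8.0–10.7 m/s).

Beaufort force 5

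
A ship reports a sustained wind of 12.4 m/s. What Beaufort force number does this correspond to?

12.4 m/s lies in the Beaufort 6 band (strong breeze, 10.8–13.8 m/s).

Beaufort force 6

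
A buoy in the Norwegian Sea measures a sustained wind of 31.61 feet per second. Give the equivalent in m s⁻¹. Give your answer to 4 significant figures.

1 ft/s = 0.3048 m/s, so 31.61 × 0.3048 = 9.635 m/s.

9.635 m/s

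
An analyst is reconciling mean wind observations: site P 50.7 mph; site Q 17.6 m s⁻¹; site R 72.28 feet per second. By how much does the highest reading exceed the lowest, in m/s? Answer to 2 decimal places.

site P: 50.7 mph = 22.6649 m/s.
site R: 72.28 ft/s = 22.0309 m/s.
Spread: 22.6649 − 17.6000 = 5.06 m/s.

5.06 m/s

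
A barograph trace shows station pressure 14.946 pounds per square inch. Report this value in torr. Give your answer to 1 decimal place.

772.9 mmHg

1 psi = 51.7149 mmHg, so 14.946 × 51.7149 = 772.9 mmHg.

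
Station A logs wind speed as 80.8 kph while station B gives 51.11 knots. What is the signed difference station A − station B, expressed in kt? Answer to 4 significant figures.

station A: 80.8 km/h = 43.62851 kt.
Difference: 43.62851 − 51.11000 = -7.481 kt.

-7.481 kt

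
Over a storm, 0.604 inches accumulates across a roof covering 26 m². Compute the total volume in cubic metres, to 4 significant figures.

Depth: 0.604 in × 25.4 = 15.3416 mm.
1 mm over 1 m² is 1 L, so volume = 15.3416 × 26 = 398.8816 L = 0.3989 m³.

0.3989 cubic metres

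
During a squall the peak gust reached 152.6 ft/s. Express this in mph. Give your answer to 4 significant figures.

104.0 mph

1 ft/s = 0.681818 mph, so 152.6 × 0.681818 = 104.0 mph.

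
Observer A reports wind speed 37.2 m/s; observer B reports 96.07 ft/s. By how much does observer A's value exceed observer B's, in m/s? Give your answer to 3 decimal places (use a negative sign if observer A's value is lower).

7.918 m/s

observer B: 96.07 ft/s = 29.28214 m/s.
Difference: 37.20000 − 29.28214 = 7.918 m/s.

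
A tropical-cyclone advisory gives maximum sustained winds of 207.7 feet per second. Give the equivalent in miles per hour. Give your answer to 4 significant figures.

1 ft/s = 0.681818 mph, so 207.7 × 0.681818 = 141.6 mph.

141.6 mph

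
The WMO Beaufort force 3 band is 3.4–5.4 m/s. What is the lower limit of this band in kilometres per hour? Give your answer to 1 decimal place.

12.2 km/h

3.4–5.4 m/s × 3.6 = 12.2–19.4 km/h.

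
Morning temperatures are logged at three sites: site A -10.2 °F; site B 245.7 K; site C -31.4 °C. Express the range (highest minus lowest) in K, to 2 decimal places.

7.96 K

site A: -10.2 °F = -23.444 °C.
site B: 245.7 K = -27.450 °C.
Spread: (-23.444) − (-31.400) = 7.956 °C.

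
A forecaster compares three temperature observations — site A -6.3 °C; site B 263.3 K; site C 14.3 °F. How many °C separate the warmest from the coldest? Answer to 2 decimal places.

site B: 263.3 K = -9.850 °C.
site C: 14.3 °F = -9.833 °C.
Spread: (-6.300) − (-9.850) = 3.550 °C.

3.55 °C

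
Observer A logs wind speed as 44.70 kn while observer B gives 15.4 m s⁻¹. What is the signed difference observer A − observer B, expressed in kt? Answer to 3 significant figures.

observer B: 15.4 m/s = 29.935 kt.
Difference: 44.700 − 29.935 = 14.8 kt.

14.8 kt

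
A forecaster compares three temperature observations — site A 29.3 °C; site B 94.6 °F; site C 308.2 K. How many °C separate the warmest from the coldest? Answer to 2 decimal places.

5.75 °C

site B: 94.6 °F = 34.778 °C.
site C: 308.2 K = 35.050 °C.
Spread: 35.050 − 29.300 = 5.750 °C.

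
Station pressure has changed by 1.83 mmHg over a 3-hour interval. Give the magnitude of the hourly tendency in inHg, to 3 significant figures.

1.83 mmHg / 3 h × 0.0393701 inHg/mmHg = 0.0240 inHg/h.

0.0240 inHg per hour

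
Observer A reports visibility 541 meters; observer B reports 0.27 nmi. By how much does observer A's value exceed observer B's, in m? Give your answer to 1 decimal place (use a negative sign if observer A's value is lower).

observer B: 0.27 nmi = 500.040 m.
Difference: 541.000 − 500.040 = 41.0 m.

41.0 m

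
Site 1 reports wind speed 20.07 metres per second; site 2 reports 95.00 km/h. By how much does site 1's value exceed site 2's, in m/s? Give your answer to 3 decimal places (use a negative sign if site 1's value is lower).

-6.319 m/s

site 2: 95.00 km/h = 26.38889 m/s.
Difference: 20.07000 − 26.38889 = -6.319 m/s.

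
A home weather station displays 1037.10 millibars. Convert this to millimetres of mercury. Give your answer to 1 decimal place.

1 mb = 0.750062 mmHg, so 1037.10 × 0.750062 = 777.9 mmHg.

777.9 mmHg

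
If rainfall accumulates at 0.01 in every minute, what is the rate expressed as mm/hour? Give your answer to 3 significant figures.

15.2 mm/hour

0.01 in/minute × 25.4 mm/in × 60 minute/hour = 15.2 mm/hour.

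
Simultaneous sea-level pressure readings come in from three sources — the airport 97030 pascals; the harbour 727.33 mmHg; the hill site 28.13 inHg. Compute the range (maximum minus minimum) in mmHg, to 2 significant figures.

the airport: 97030 Pa = 727.78 mmHg.
the hill site: 28.13 inHg = 714.50 mmHg.
Spread: 727.78 − 714.50 = 13 mmHg.

13 mmHg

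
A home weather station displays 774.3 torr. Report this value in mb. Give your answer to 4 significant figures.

1032 mb

1 mmHg = 1.33322 mb, so 774.3 × 1.33322 = 1032 mb.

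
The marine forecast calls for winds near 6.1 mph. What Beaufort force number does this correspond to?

6.1 mph = 2.7 m/s, which is Beaufort 2 (light breeze, 1.6–3.3 m/s).

Beaufort force 2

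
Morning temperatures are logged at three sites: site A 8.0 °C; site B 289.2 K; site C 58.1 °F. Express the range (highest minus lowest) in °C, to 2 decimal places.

site B: 289.2 K = 16.050 °C.
site C: 58.1 °F = 14.500 °C.
Spread: 16.050 − 8.000 = 8.050 °C.

8.05 °C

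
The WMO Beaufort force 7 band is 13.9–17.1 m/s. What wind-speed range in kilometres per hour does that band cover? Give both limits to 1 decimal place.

13.9–17.1 m/s × 3.6 = 50.0–61.6 km/h.

50.0 to 61.6 km/h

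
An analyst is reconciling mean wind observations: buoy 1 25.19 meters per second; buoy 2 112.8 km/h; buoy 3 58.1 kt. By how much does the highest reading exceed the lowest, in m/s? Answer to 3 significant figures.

buoy 2: 112.8 km/h = 31.3333 m/s.
buoy 3: 58.1 kt = 29.8892 m/s.
Spread: 31.3333 − 25.1900 = 6.14 m/s.

6.14 m/s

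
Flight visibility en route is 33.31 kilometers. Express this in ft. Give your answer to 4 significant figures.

109300 ft

1 km = 3280.84 ft, so 33.31 × 3280.84 = 109300 ft.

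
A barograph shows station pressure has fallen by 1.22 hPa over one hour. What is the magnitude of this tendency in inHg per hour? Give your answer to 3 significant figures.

1.22 hPa / 1 h × 0.02953 inHg/hPa = 0.0360 inHg/h.

0.0360 inHg per hour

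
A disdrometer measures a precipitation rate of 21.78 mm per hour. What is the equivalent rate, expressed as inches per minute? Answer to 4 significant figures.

21.78 mm/hour × 0.0393701 in/mm × 0.0166667 hour/minute = 0.01429 in/minute.

0.01429 in/minute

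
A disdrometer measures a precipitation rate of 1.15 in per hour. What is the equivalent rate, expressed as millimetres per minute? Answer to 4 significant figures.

1.15 in/hour × 25.4 mm/in × 0.0166667 hour/minute = 0.4868 mm/minute.

0.4868 mm/minute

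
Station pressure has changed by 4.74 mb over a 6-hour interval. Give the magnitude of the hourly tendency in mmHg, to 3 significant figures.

0.593 mmHg per hour

4.74 mb / 6 h × 0.750062 mmHg/mb = 0.593 mmHg/h.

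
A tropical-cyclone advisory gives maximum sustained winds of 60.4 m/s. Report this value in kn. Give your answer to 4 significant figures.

1 m/s = 1.94384 kt, so 60.4 × 1.94384 = 117.4 kt.

117.4 kt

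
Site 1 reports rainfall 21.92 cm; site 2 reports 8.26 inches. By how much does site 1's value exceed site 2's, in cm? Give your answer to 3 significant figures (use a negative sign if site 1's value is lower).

0.940 cm

site 2: 8.26 in = 20.98040 cm.
Difference: 21.92000 − 20.98040 = 0.940 cm.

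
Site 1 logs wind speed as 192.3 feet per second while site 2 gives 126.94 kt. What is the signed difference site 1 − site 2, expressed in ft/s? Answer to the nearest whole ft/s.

site 2: 126.94 kt = 214.25 ft/s.
Difference: 192.30 − 214.25 = -22 ft/s.

-22 ft/s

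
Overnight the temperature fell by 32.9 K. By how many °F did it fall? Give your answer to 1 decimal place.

59.2 °F

Converting a difference, only the 9/5 scale factor applies: Δ°F = 32.9 × 1.8 = 59.2 °F.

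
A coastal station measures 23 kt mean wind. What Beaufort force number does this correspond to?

23 kt lies in the Beaufort 6 band (strong breeze, 22–27 kt).

Beaufort force 6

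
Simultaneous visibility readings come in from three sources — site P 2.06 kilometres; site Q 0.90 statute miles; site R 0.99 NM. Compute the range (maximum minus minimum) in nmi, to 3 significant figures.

0.330 nmi

site P: 2.06 km = 1.11231 nmi.
site Q: 0.90 SM = 0.78208 nmi.
Spread: 1.11231 − 0.78208 = 0.330 nmi.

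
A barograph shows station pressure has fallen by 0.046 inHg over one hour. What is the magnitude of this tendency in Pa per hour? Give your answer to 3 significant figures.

0.046 inHg / 1 h × 3386.39 Pa/inHg = 156 Pa/h.

156 Pa per hour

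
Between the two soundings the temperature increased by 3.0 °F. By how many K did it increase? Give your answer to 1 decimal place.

1.7 K

Converting a difference, only the 9/5 scale factor applies: ΔK = 3.0 × 0.5556 = 1.7 K.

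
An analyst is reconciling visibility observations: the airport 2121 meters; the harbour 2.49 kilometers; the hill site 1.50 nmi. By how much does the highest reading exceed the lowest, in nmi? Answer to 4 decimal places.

the airport: 2121 m = 1.145248 nmi.
the harbour: 2.49 km = 1.344492 nmi.
Spread: 1.500000 − 1.145248 = 0.3548 nmi.

0.3548 nmi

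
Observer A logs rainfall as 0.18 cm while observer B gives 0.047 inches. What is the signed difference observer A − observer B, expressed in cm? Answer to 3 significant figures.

0.0606 cm

observer B: 0.047 in = 0.119380 cm.
Difference: 0.180000 − 0.119380 = 0.0606 cm.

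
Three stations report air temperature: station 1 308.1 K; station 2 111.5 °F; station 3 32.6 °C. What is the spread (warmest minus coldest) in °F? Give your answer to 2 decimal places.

20.82 °F

station 1: 308.1 K = 34.950 °C.
station 2: 111.5 °F = 44.167 °C.
Spread: 44.167 − 32.600 = 11.567 °C = 20.82 °F.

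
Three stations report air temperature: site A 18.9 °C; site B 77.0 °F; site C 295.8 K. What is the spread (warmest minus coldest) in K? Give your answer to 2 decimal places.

6.10 K

site B: 77.0 °F = 25.000 °C.
site C: 295.8 K = 22.650 °C.
Spread: 25.000 − 18.900 = 6.100 °C.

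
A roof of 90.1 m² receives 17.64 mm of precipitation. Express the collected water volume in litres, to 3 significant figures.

1 mm over 1 m² is 1 L, so volume = 17.64 × 90.1 = 1589.364 L ≈ 1590 L.

1590 litres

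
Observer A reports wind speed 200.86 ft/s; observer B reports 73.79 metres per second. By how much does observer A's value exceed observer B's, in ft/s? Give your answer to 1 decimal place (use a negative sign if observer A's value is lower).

observer B: 73.79 m/s = 242.093 ft/s.
Difference: 200.860 − 242.093 = -41.2 ft/s.

-41.2 ft/s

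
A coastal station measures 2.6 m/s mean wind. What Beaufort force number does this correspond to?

Beaufort force 2

2.6 m/s lies in the Beaufort 2 band (light breeze, 1.6–3.3 m/s).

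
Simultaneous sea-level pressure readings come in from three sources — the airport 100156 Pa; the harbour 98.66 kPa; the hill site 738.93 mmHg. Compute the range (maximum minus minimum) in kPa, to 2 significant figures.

the airport: 100156 Pa = 100.156 kPa.
the hill site: 738.93 mmHg = 98.516 kPa.
Spread: 100.156 − 98.516 = 1.6 kPa.

1.6 kPa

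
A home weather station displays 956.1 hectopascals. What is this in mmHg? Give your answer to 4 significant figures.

717.1 mmHg

1 hPa = 0.750062 mmHg, so 956.1 × 0.750062 = 717.1 mmHg.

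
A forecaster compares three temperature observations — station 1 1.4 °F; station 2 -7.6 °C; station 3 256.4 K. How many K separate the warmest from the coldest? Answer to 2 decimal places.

9.40 K

station 1: 1.4 °F = -17.000 °C.
station 3: 256.4 K = -16.750 °C.
Spread: (-7.600) − (-17.000) = 9.400 °C.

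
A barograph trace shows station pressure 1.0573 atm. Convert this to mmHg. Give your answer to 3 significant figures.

804 mmHg

1 atm = 760 mmHg, so 1.0573 × 760 = 804 mmHg.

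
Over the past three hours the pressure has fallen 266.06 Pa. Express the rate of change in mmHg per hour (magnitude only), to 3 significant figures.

0.665 mmHg per hour

266.06 Pa / 3 h × 0.00750062 mmHg/Pa = 0.665 mmHg/h.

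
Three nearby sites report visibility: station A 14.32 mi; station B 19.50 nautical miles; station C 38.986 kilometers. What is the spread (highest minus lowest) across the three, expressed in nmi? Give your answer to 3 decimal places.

8.607 nmi

station A: 14.32 SM = 12.44374 nmi.
station C: 38.986 km = 21.05076 nmi.
Spread: 21.05076 − 12.44374 = 8.607 nmi.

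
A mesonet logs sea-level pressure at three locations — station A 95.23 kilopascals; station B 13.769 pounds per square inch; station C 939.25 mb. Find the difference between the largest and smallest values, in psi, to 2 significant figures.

0.19 psi

station A: 95.23 kPa = 13.8119 psi.
station C: 939.25 mb = 13.6227 psi.
Spread: 13.8119 − 13.6227 = 0.19 psi.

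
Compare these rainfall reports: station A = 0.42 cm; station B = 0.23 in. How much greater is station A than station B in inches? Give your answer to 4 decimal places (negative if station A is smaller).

-0.0646 in

station A: 0.42 cm = 0.165354 in.
Difference: 0.165354 − 0.230000 = -0.0646 in.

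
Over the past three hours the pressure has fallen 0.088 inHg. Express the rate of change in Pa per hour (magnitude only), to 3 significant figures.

0.088 inHg / 3 h × 3386.39 Pa/inHg = 99.3 Pa/h.

99.3 Pa per hour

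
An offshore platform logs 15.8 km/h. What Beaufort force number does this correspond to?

15.8 km/h = 4.4 m/s, which is Beaufort 3 (gentle breeze, 3.4–5.4 m/s).

Beaufort force 3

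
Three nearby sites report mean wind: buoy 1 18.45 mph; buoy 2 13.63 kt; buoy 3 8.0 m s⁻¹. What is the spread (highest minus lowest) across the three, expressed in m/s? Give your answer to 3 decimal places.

buoy 1: 18.45 mph = 8.24789 m/s.
buoy 2: 13.63 kt = 7.01188 m/s.
Spread: 8.24789 − 7.01188 = 1.236 m/s.

1.236 m/s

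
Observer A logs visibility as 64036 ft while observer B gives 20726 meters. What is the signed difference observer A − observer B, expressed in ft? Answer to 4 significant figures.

observer B: 20726 m = 67998.69 ft.
Difference: 64036.00 − 67998.69 = -3963 ft.

-3963 ft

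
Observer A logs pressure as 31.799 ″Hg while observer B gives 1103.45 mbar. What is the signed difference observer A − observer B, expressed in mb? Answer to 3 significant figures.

observer A: 31.799 inHg = 1076.838 mb.
Difference: 1076.838 − 1103.450 = -26.6 mb.

-26.6 mb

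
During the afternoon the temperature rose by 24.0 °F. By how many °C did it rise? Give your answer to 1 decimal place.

For a temperature change the 32° offset cancels: Δ°C = 24.0 × 0.5556 = 13.3 °C.

13.3 °C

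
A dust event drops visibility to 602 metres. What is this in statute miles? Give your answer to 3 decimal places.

1 m = 0.000621371 SM, so 602 × 0.000621371 = 0.374 SM.

0.374 SM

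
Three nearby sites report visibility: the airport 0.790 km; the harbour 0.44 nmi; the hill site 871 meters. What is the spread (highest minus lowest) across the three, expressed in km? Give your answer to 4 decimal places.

the harbour: 0.44 nmi = 0.814880 km.
the hill site: 871 m = 0.871000 km.
Spread: 0.871000 − 0.790000 = 0.0810 km.

0.0810 km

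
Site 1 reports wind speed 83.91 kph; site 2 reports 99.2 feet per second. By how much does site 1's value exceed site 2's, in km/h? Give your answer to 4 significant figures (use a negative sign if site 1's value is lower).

site 2: 99.2 ft/s = 108.8502 km/h.
Difference: 83.9100 − 108.8502 = -24.94 km/h.

-24.94 km/h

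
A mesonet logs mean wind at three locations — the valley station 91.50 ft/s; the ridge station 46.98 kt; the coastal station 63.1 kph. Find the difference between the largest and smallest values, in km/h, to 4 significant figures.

37.30 km/h

the valley station: 91.50 ft/s = 100.4011 km/h.
the ridge station: 46.98 kt = 87.0070 km/h.
Spread: 100.4011 − 63.1000 = 37.30 km/h.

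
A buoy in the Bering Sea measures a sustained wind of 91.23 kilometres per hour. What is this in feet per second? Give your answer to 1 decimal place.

1 km/h = 0.911344 ft/s, so 91.23 × 0.911344 = 83.1 ft/s.

83.1 ft/s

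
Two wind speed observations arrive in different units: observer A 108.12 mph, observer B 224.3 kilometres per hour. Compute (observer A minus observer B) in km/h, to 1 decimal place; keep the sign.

-50.3 km/h

observer A: 108.12 mph = 174.002 km/h.
Difference: 174.002 − 224.300 = -50.3 km/h.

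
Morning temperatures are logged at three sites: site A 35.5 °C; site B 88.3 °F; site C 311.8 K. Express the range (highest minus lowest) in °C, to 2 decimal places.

site B: 88.3 °F = 31.278 °C.
site C: 311.8 K = 38.650 °C.
Spread: 38.650 − 31.278 = 7.372 °C.

7.37 °C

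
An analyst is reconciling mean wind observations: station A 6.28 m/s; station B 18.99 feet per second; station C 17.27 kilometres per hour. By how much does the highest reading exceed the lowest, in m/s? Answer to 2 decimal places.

station B: 18.99 ft/s = 5.7882 m/s.
station C: 17.27 km/h = 4.7972 m/s.
Spread: 6.2800 − 4.7972 = 1.48 m/s.

1.48 m/s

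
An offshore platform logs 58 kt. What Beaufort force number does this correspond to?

58 kt lies in the Beaufort 11 band (violent storm, 56–63 kt).

Beaufort force 11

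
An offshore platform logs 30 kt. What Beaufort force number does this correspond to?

Beaufort force 7

30 kt lies in the Beaufort 7 band (near gale, 28–33 kt).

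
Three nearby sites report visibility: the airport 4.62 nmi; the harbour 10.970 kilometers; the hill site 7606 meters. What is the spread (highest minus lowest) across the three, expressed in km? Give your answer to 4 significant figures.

3.364 km

the airport: 4.62 nmi = 8.55624 km.
the hill site: 7606 m = 7.60600 km.
Spread: 10.97000 − 7.60600 = 3.364 km.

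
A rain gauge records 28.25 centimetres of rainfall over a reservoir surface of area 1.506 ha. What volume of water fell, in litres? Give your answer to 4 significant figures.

4254000 litres

Depth: 28.25 cm × 10 = 282.5 mm.
Area: 1.506 ha = 15060 m².
1 mm over 1 m² is 1 L, so volume = 282.5 × 15060 = 4254450 L ≈ 4254000 L.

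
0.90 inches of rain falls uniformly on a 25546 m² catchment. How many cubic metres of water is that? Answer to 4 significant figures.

584.0 cubic metres

Depth: 0.90 in × 25.4 = 22.86 mm.
1 mm over 1 m² is 1 L, so volume = 22.86 × 25546 = 583981.56 L = 584.0 m³.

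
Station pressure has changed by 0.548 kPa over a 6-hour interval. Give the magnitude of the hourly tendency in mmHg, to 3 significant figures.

0.685 mmHg per hour

0.548 kPa / 6 h × 7.50062 mmHg/kPa = 0.685 mmHg/h.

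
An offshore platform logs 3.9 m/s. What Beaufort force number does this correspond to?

Beaufort force 3

3.9 m/s lies in the Beaufort 3 band (gentle breeze, 3.4–5.4 m/s).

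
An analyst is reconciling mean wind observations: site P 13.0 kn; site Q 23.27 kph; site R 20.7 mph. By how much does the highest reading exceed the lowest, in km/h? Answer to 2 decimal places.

site P: 13.0 kt = 24.0760 km/h.
site R: 20.7 mph = 33.3134 km/h.
Spread: 33.3134 − 23.2700 = 10.04 km/h.

10.04 km/h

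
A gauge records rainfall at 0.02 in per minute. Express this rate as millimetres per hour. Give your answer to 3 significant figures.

0.02 in/minute × 25.4 mm/in × 60 minute/hour = 30.5 mm/hour.

30.5 mm/hour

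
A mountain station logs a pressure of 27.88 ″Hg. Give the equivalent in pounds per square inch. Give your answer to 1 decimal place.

13.7 psi

1 inHg = 0.491154 psi, so 27.88 × 0.491154 = 13.7 psi.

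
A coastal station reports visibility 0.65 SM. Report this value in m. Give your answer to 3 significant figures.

1 SM = 1609.34 m, so 0.65 × 1609.34 = 1050 m.

1050 m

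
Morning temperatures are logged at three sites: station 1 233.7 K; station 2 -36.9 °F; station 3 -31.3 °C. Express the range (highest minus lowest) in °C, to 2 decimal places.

station 1: 233.7 K = -39.450 °C.
station 2: -36.9 °F = -38.278 °C.
Spread: (-31.300) − (-39.450) = 8.150 °C.

8.15 °C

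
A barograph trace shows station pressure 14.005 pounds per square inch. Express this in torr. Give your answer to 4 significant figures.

724.3 mmHg

1 psi = 51.7149 mmHg, so 14.005 × 51.7149 = 724.3 mmHg.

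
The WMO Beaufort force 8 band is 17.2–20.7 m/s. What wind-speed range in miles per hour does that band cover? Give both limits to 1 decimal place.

38.5 to 46.3 mph

17.2–20.7 m/s × 2.237 = 38.5–46.3 mph.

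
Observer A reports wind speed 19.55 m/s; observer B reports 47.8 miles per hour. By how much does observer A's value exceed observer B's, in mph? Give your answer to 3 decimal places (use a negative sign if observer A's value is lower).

observer A: 19.55 m/s = 43.73210 mph.
Difference: 43.73210 − 47.80000 = -4.068 mph.

-4.068 mph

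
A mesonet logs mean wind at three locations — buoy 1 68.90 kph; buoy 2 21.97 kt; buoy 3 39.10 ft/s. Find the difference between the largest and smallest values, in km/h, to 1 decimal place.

buoy 2: 21.97 kt = 40.688 km/h.
buoy 3: 39.10 ft/s = 42.904 km/h.
Spread: 68.900 − 40.688 = 28.2 km/h.

28.2 km/h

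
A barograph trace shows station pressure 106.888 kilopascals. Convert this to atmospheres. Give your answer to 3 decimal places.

1.055 atm

1 kPa = 0.00986923 atm, so 106.888 × 0.00986923 = 1.055 atm.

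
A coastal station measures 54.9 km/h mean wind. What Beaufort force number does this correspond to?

54.9 km/h = 15.2 m/s, which is Beaufort 7 (near gale, 13.9–17.1 m/s).

Beaufort force 7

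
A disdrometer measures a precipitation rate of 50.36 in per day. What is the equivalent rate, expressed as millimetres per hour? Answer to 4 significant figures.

50.36 in/day × 25.4 mm/in × 0.0416667 day/hour = 53.30 mm/hour.

53.30 mm/hour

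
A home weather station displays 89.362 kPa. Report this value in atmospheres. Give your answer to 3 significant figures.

1 kPa = 0.00986923 atm, so 89.362 × 0.00986923 = 0.882 atm.

0.882 atm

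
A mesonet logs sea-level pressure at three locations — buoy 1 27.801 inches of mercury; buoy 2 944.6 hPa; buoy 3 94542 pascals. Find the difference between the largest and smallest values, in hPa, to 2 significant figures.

buoy 1: 27.801 inHg = 941.450 hPa.
buoy 3: 94542 Pa = 945.420 hPa.
Spread: 945.420 − 941.450 = 4.0 hPa.

4.0 hPa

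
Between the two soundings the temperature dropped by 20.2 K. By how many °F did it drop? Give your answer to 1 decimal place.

For a temperature change the 32° offset cancels: Δ°F = 20.2 × 1.8 = 36.4 °F.

36.4 °F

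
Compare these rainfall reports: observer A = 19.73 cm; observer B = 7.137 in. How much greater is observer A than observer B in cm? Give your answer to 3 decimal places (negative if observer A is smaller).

1.602 cm

observer B: 7.137 in = 18.12798 cm.
Difference: 19.73000 − 18.12798 = 1.602 cm.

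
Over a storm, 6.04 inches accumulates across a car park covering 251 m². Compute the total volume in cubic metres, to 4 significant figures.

38.51 cubic metres

Depth: 6.04 in × 25.4 = 153.416 mm.
1 mm over 1 m² is 1 L, so volume = 153.416 × 251 = 38507.416 L = 38.51 m³.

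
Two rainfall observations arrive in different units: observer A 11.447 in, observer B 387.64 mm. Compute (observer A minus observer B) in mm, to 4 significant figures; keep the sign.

-96.89 mm

observer A: 11.447 in = 290.7538 mm.
Difference: 290.7538 − 387.6400 = -96.89 mm.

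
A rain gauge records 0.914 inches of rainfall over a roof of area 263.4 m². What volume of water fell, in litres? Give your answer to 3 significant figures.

6110 litres

Depth: 0.914 in × 25.4 = 23.2156 mm.
1 mm over 1 m² is 1 L, so volume = 23.2156 × 263.4 = 6114.989 L ≈ 6110 L.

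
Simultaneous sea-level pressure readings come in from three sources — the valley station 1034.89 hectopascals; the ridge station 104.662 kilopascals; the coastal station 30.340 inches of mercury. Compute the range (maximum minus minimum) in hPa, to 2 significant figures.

19 hPa

the ridge station: 104.662 kPa = 1046.62 hPa.
the coastal station: 30.340 inHg = 1027.43 hPa.
Spread: 1046.62 − 1027.43 = 19 hPa.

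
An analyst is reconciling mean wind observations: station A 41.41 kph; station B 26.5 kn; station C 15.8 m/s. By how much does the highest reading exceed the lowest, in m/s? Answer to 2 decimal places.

station A: 41.41 km/h = 11.5028 m/s.
station B: 26.5 kt = 13.6328 m/s.
Spread: 15.8000 − 11.5028 = 4.30 m/s.

4.30 m/s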